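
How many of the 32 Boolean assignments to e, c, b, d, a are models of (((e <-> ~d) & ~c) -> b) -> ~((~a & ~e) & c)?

28

Initial set: {T ((((e <-> ~d) & ~c) -> b) -> ~((~a & ~e) & c))}.
T ((((e <-> ~d) & ~c) -> b) -> ~((~a & ~e) & c)): β-rule — branch into F (((e <-> ~d) & ~c) -> b)  //  T ~((~a & ~e) & c).
  branch 1 (add F (((e <-> ~d) & ~c) -> b)):
    F (((e <-> ~d) & ~c) -> b): α-rule — add T ((e <-> ~d) & ~c), F b.
    T ((e <-> ~d) & ~c): α-rule — add T (e <-> ~d), T ~c.
    T (e <-> ~d): β-rule — branch into T e, T ~d  //  F e, F ~d.
      branch 1.1 (add T e, T ~d):
        ○ open, literals {b=F, c=F, d=F, e=T}.
      branch 1.2 (add F e, F ~d):
        ○ open, literals {b=F, c=F, d=T, e=F}.
  branch 2 (add T ~((~a & ~e) & c)):
    T ~((~a & ~e) & c): β-rule — branch into F (~a & ~e)  //  F c.
      branch 2.1 (add F (~a & ~e)):
        F (~a & ~e): β-rule — branch into F ~a  //  F ~e.
          branch 2.1.1 (add F ~a):
            ○ open, literals {a=T}.
          branch 2.1.2 (add F ~e):
            ○ open, literals {e=T}.
      branch 2.2 (add F c):
        ○ open, literals {c=F}.
0 branches closed, 5 open.
Each open branch fixes some atoms; the unmentioned ones are free. Counting distinct full assignments: branch {b=F, c=F, d=F, e=T} (a) contributes 2 new; branch {b=F, c=F, d=T, e=F} (a) contributes 2 new; branch {a=T} (e, c, b, d) contributes 14 new; branch {e=T} (c, b, d, a) contributes 7 new; branch {c=F} (e, b, d, a) contributes 3 new. Total: 28.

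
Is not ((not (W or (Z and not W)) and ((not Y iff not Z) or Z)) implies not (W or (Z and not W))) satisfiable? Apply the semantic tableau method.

Initial set: {not ((not (W or (Z and not W)) and ((not Y iff not Z) or Z)) implies not (W or (Z and not W)))}.
not ((not (W or (Z and not W)) and ((not Y iff not Z) or Z)) implies not (W or (Z and not W))): α-rule — add (not (W or (Z and not W)) and ((not Y iff not Z) or Z)), not not (W or (Z and not W)).
(not (W or (Z and not W)) and ((not Y iff not Z) or Z)): α-rule — add not (W or (Z and not W)), ((not Y iff not Z) or Z).
not (W or (Z and not W)): α-rule — add not W, not (Z and not W).
not not (W or (Z and not W)): β-rule — branch into W  //  (Z and not W).
  branch 1 (add W):
    × closes — contains both W and not W.
  branch 2 (add (Z and not W)):
    (Z and not W): α-rule — add Z, not W.
    ((not Y iff not Z) or Z): β-rule — branch into (not Y iff not Z)  //  Z.
      branch 2.1 (add (not Y iff not Z)):
        not (Z and not W): β-rule — branch into not Z  //  not not W.
          branch 2.1.1 (add not Z):
            × closes — contains both Z and not Z.
          branch 2.1.2 (add not not W):
            × closes — contains both W and not W.
      branch 2.2 (add Z):
        not (Z and not W): β-rule — branch into not Z  //  not not W.
          branch 2.2.1 (add not Z):
            × closes — contains both Z and not Z.
          branch 2.2.2 (add not not W):
            × closes — contains both W and not W.
All 5 branches close.
Every branch closed; the formula is unsatisfiable.

Unsatisfiable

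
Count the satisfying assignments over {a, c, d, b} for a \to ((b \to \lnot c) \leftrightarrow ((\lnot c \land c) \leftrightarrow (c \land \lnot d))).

Initial set: {(a \to ((b \to \lnot c) \leftrightarrow ((\lnot c \land c) \leftrightarrow (c \land \lnot d))))}.
(a \to ((b \to \lnot c) \leftrightarrow ((\lnot c \land c) \leftrightarrow (c \land \lnot d)))): β-rule — branch into \lnot a  //  ((b \to \lnot c) \leftrightarrow ((\lnot c \land c) \leftrightarrow (c \land \lnot d))).
  branch 1 (add \lnot a):
    ○ open, literals {a=F}.
  branch 2 (add ((b \to \lnot c) \leftrightarrow ((\lnot c \land c) \leftrightarrow (c \land \lnot d)))):
    ((b \to \lnot c) \leftrightarrow ((\lnot c \land c) \leftrightarrow (c \land \lnot d))): β-rule — branch into (b \to \lnot c), ((\lnot c \land c) \leftrightarrow (c \land \lnot d))  //  \lnot (b \to \lnot c), \lnot ((\lnot c \land c) \leftrightarrow (c \land \lnot d)).
      branch 2.1 (add (b \to \lnot c), ((\lnot c \land c) \leftrightarrow (c \land \lnot d))):
        (b \to \lnot c): β-rule — branch into \lnot b  //  \lnot c.
          branch 2.1.1 (add \lnot b):
            ((\lnot c \land c) \leftrightarrow (c \land \lnot d)): β-rule — branch into (\lnot c \land c), (c \land \lnot d)  //  \lnot (\lnot c \land c), \lnot (c \land \lnot d).
              branch 2.1.1.1 (add (\lnot c \land c), (c \land \lnot d)):
                (\lnot c \land c): α-rule — add \lnot c, c.
                × closes — contains both c and \lnot c.
              branch 2.1.1.2 (add \lnot (\lnot c \land c), \lnot (c \land \lnot d)):
                \lnot (\lnot c \land c): β-rule — branch into \lnot \lnot c  //  \lnot c.
                  branch 2.1.1.2.1 (add \lnot \lnot c):
                    \lnot (c \land \lnot d): β-rule — branch into \lnot c  //  \lnot \lnot d.
                      branch 2.1.1.2.1.1 (add \lnot c):
                        × closes — contains both c and \lnot c.
                      branch 2.1.1.2.1.2 (add \lnot \lnot d):
                        ○ open, literals {b=F, c=T, d=T}.
                  branch 2.1.1.2.2 (add \lnot c):
                    \lnot (c \land \lnot d): β-rule — branch into \lnot c  //  \lnot \lnot d.
                      branch 2.1.1.2.2.1 (add \lnot c):
                        ○ open, literals {b=F, c=F}.
                      branch 2.1.1.2.2.2 (add \lnot \lnot d):
                        ○ open, literals {b=F, c=F, d=T}.
          branch 2.1.2 (add \lnot c):
            ((\lnot c \land c) \leftrightarrow (c \land \lnot d)): β-rule — branch into (\lnot c \land c), (c \land \lnot d)  //  \lnot (\lnot c \land c), \lnot (c \land \lnot d).
              branch 2.1.2.1 (add (\lnot c \land c), (c \land \lnot d)):
                (\lnot c \land c): α-rule — add \lnot c, c.
                × closes — contains both c and \lnot c.
              branch 2.1.2.2 (add \lnot (\lnot c \land c), \lnot (c \land \lnot d)):
                \lnot (\lnot c \land c): β-rule — branch into \lnot \lnot c  //  \lnot c.
                  branch 2.1.2.2.1 (add \lnot \lnot c):
                    × closes — contains both c and \lnot c.
                  branch 2.1.2.2.2 (add \lnot c):
                    \lnot (c \land \lnot d): β-rule — branch into \lnot c  //  \lnot \lnot d.
                      branch 2.1.2.2.2.1 (add \lnot c):
                        ○ open, literals {c=F}.
                      branch 2.1.2.2.2.2 (add \lnot \lnot d):
                        ○ open, literals {c=F, d=T}.
      branch 2.2 (add \lnot (b \to \lnot c), \lnot ((\lnot c \land c) \leftrightarrow (c \land \lnot d))):
        \lnot (b \to \lnot c): α-rule — add b, \lnot \lnot c.
        \lnot ((\lnot c \land c) \leftrightarrow (c \land \lnot d)): β-rule — branch into (\lnot c \land c), \lnot (c \land \lnot d)  //  \lnot (\lnot c \land c), (c \land \lnot d).
          branch 2.2.1 (add (\lnot c \land c), \lnot (c \land \lnot d)):
            (\lnot c \land c): α-rule — add \lnot c, c.
            × closes — contains both c and \lnot c.
          branch 2.2.2 (add \lnot (\lnot c \land c), (c \land \lnot d)):
            (c \land \lnot d): α-rule — add c, \lnot d.
            \lnot (\lnot c \land c): β-rule — branch into \lnot \lnot c  //  \lnot c.
              branch 2.2.2.1 (add \lnot \lnot c):
                ○ open, literals {b=T, c=T, d=F}.
              branch 2.2.2.2 (add \lnot c):
                × closes — contains both c and \lnot c.
6 branches closed, 7 open.
Each open branch fixes some atoms; the unmentioned ones are free. Counting distinct full assignments: branch {a=F} (c, d, b) contributes 8 new; branch {b=F, c=T, d=T} (a) contributes 1 new; branch {b=F, c=F} (a, d) contributes 2 new; branch {b=F, c=F, d=T} (a) contributes 0 new; branch {c=F} (a, d, b) contributes 2 new; branch {c=F, d=T} (a, b) contributes 0 new; branch {b=T, c=T, d=F} (a) contributes 1 new. Total: 14.

14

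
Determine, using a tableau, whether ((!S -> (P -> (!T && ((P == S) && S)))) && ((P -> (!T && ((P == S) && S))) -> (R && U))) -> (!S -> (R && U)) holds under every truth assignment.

Valid

Assume the negation and expand:
Initial set: {!(((!S -> (P -> (!T && ((P == S) && S)))) && ((P -> (!T && ((P == S) && S))) -> (R && U))) -> (!S -> (R && U)))}.
!(((!S -> (P -> (!T && ((P == S) && S)))) && ((P -> (!T && ((P == S) && S))) -> (R && U))) -> (!S -> (R && U))): α-rule — add ((!S -> (P -> (!T && ((P == S) && S)))) && ((P -> (!T && ((P == S) && S))) -> (R && U))), !(!S -> (R && U)).
((!S -> (P -> (!T && ((P == S) && S)))) && ((P -> (!T && ((P == S) && S))) -> (R && U))): α-rule — add (!S -> (P -> (!T && ((P == S) && S)))), ((P -> (!T && ((P == S) && S))) -> (R && U)).
!(!S -> (R && U)): α-rule — add !S, !(R && U).
(!S -> (P -> (!T && ((P == S) && S)))): β-rule — branch into !!S  //  (P -> (!T && ((P == S) && S))).
  branch 1 (add !!S):
    × closes — contains both S and !S.
  branch 2 (add (P -> (!T && ((P == S) && S)))):
    ((P -> (!T && ((P == S) && S))) -> (R && U)): β-rule — branch into !(P -> (!T && ((P == S) && S)))  //  (R && U).
      branch 2.1 (add !(P -> (!T && ((P == S) && S)))):
        !(P -> (!T && ((P == S) && S))): α-rule — add P, !(!T && ((P == S) && S)).
        !(R && U): β-rule — branch into !R  //  !U.
          branch 2.1.1 (add !R):
            (P -> (!T && ((P == S) && S))): β-rule — branch into !P  //  (!T && ((P == S) && S)).
              branch 2.1.1.1 (add !P):
                × closes — contains both P and !P.
              branch 2.1.1.2 (add (!T && ((P == S) && S))):
                (!T && ((P == S) && S)): α-rule — add !T, ((P == S) && S).
                ((P == S) && S): α-rule — add (P == S), S.
                × closes — contains both S and !S.
          branch 2.1.2 (add !U):
            (P -> (!T && ((P == S) && S))): β-rule — branch into !P  //  (!T && ((P == S) && S)).
              branch 2.1.2.1 (add !P):
                × closes — contains both P and !P.
              branch 2.1.2.2 (add (!T && ((P == S) && S))):
                (!T && ((P == S) && S)): α-rule — add !T, ((P == S) && S).
                ((P == S) && S): α-rule — add (P == S), S.
                × closes — contains both S and !S.
      branch 2.2 (add (R && U)):
        (R && U): α-rule — add R, U.
        !(R && U): β-rule — branch into !R  //  !U.
          branch 2.2.1 (add !R):
            × closes — contains both R and !R.
          branch 2.2.2 (add !U):
            × closes — contains both U and !U.
All 7 branches close.
Every branch closed, so the negation is unsatisfiable and the formula is valid.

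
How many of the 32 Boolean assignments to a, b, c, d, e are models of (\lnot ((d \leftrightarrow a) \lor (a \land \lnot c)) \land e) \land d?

Initial set: {((\lnot ((d \leftrightarrow a) \lor (a \land \lnot c)) \land e) \land d)}.
((\lnot ((d \leftrightarrow a) \lor (a \land \lnot c)) \land e) \land d): α-rule — add (\lnot ((d \leftrightarrow a) \lor (a \land \lnot c)) \land e), d.
(\lnot ((d \leftrightarrow a) \lor (a \land \lnot c)) \land e): α-rule — add \lnot ((d \leftrightarrow a) \lor (a \land \lnot c)), e.
\lnot ((d \leftrightarrow a) \lor (a \land \lnot c)): α-rule — add \lnot (d \leftrightarrow a), \lnot (a \land \lnot c).
\lnot (d \leftrightarrow a): β-rule — branch into d, \lnot a  //  \lnot d, a.
  branch 1 (add d, \lnot a):
    \lnot (a \land \lnot c): β-rule — branch into \lnot a  //  \lnot \lnot c.
      branch 1.1 (add \lnot a):
        ○ open, literals {a=F, d=T, e=T}.
      branch 1.2 (add \lnot \lnot c):
        ○ open, literals {a=F, c=T, d=T, e=T}.
  branch 2 (add \lnot d, a):
    × closes — contains both d and \lnot d.
1 branch closed, 2 open.
Each open branch fixes some atoms; the unmentioned ones are free. Counting distinct full assignments: branch {a=F, d=T, e=T} (b, c) contributes 4 new; branch {a=F, c=T, d=T, e=T} (b) contributes 0 new. Total: 4.

4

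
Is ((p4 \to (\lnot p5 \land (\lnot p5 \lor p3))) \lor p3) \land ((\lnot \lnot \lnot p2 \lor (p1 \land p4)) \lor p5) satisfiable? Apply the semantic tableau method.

Initial set: {(((p4 \to (\lnot p5 \land (\lnot p5 \lor p3))) \lor p3) \land ((\lnot \lnot \lnot p2 \lor (p1 \land p4)) \lor p5))}.
(((p4 \to (\lnot p5 \land (\lnot p5 \lor p3))) \lor p3) \land ((\lnot \lnot \lnot p2 \lor (p1 \land p4)) \lor p5)): α-rule — add ((p4 \to (\lnot p5 \land (\lnot p5 \lor p3))) \lor p3), ((\lnot \lnot \lnot p2 \lor (p1 \land p4)) \lor p5).
((p4 \to (\lnot p5 \land (\lnot p5 \lor p3))) \lor p3): β-rule — branch into (p4 \to (\lnot p5 \land (\lnot p5 \lor p3)))  //  p3.
  branch 1 (add (p4 \to (\lnot p5 \land (\lnot p5 \lor p3)))):
    ((\lnot \lnot \lnot p2 \lor (p1 \land p4)) \lor p5): β-rule — branch into (\lnot \lnot \lnot p2 \lor (p1 \land p4))  //  p5.
      branch 1.1 (add (\lnot \lnot \lnot p2 \lor (p1 \land p4))):
        (p4 \to (\lnot p5 \land (\lnot p5 \lor p3))): β-rule — branch into \lnot p4  //  (\lnot p5 \land (\lnot p5 \lor p3)).
          branch 1.1.1 (add \lnot p4):
            (\lnot \lnot \lnot p2 \lor (p1 \land p4)): β-rule — branch into \lnot \lnot \lnot p2  //  (p1 \land p4).
              branch 1.1.1.1 (add \lnot \lnot \lnot p2):
                \lnot \lnot \lnot p2: drop double negation, giving \lnot p2.
                ○ open, literals {p2=0, p4=0}.
              branch 1.1.1.2 (add (p1 \land p4)):
                (p1 \land p4): α-rule — add p1, p4.
                × closes — contains both p4 and \lnot p4.
          branch 1.1.2 (add (\lnot p5 \land (\lnot p5 \lor p3))):
            (\lnot p5 \land (\lnot p5 \lor p3)): α-rule — add \lnot p5, (\lnot p5 \lor p3).
            (\lnot \lnot \lnot p2 \lor (p1 \land p4)): β-rule — branch into \lnot \lnot \lnot p2  //  (p1 \land p4).
              branch 1.1.2.1 (add \lnot \lnot \lnot p2):
                \lnot \lnot \lnot p2: drop double negation, giving \lnot p2.
                (\lnot p5 \lor p3): β-rule — branch into \lnot p5  //  p3.
                  branch 1.1.2.1.1 (add \lnot p5):
                    ○ open, literals {p2=0, p5=0}.
                  branch 1.1.2.1.2 (add p3):
                    ○ open, literals {p2=0, p3=1, p5=0}.
              branch 1.1.2.2 (add (p1 \land p4)):
                (p1 \land p4): α-rule — add p1, p4.
                (\lnot p5 \lor p3): β-rule — branch into \lnot p5  //  p3.
                  branch 1.1.2.2.1 (add \lnot p5):
                    ○ open, literals {p1=1, p4=1, p5=0}.
                  branch 1.1.2.2.2 (add p3):
                    ○ open, literals {p1=1, p3=1, p4=1, p5=0}.
      branch 1.2 (add p5):
        (p4 \to (\lnot p5 \land (\lnot p5 \lor p3))): β-rule — branch into \lnot p4  //  (\lnot p5 \land (\lnot p5 \lor p3)).
          branch 1.2.1 (add \lnot p4):
            ○ open, literals {p4=0, p5=1}.
          branch 1.2.2 (add (\lnot p5 \land (\lnot p5 \lor p3))):
            (\lnot p5 \land (\lnot p5 \lor p3)): α-rule — add \lnot p5, (\lnot p5 \lor p3).
            × closes — contains both p5 and \lnot p5.
  branch 2 (add p3):
    ((\lnot \lnot \lnot p2 \lor (p1 \land p4)) \lor p5): β-rule — branch into (\lnot \lnot \lnot p2 \lor (p1 \land p4))  //  p5.
      branch 2.1 (add (\lnot \lnot \lnot p2 \lor (p1 \land p4))):
        (\lnot \lnot \lnot p2 \lor (p1 \land p4)): β-rule — branch into \lnot \lnot \lnot p2  //  (p1 \land p4).
          branch 2.1.1 (add \lnot \lnot \lnot p2):
            \lnot \lnot \lnot p2: drop double negation, giving \lnot p2.
            ○ open, literals {p2=0, p3=1}.
          branch 2.1.2 (add (p1 \land p4)):
            (p1 \land p4): α-rule — add p1, p4.
            ○ open, literals {p1=1, p3=1, p4=1}.
      branch 2.2 (add p5):
        ○ open, literals {p3=1, p5=1}.
2 branches closed, 9 open.
An open branch gives a satisfying assignment: p2=0, p4=0.

Satisfiable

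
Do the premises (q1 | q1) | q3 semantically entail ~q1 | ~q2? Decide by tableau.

Initial set: {((q1 | q1) | q3); ~(~q1 | ~q2)}.
~(~q1 | ~q2): α-rule — add ~~q1, ~~q2.
((q1 | q1) | q3): β-rule — branch into (q1 | q1)  //  q3.
  branch 1 (add (q1 | q1)):
    (q1 | q1): β-rule — branch into q1  //  q1.
      branch 1.1 (add q1):
        ○ open, literals {q1=true, q2=true}.
      branch 1.2 (add q1):
        ○ open, literals {q1=true, q2=true}.
  branch 2 (add q3):
    ○ open, literals {q1=true, q2=true, q3=true}.
0 branches closed, 3 open.
An open branch gives a countermodel: q1=true, q2=true (unmentioned atoms arbitrary); the premises hold there but the conclusion fails.

No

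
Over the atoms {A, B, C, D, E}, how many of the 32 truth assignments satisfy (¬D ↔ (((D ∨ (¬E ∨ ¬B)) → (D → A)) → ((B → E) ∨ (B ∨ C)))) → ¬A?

Initial set: {((¬D ↔ (((D ∨ (¬E ∨ ¬B)) → (D → A)) → ((B → E) ∨ (B ∨ C)))) → ¬A)}.
((¬D ↔ (((D ∨ (¬E ∨ ¬B)) → (D → A)) → ((B → E) ∨ (B ∨ C)))) → ¬A): β-rule — branch into ¬(¬D ↔ (((D ∨ (¬E ∨ ¬B)) → (D → A)) → ((B → E) ∨ (B ∨ C))))  //  ¬A.
  branch 1 (add ¬(¬D ↔ (((D ∨ (¬E ∨ ¬B)) → (D → A)) → ((B → E) ∨ (B ∨ C))))):
    ¬(¬D ↔ (((D ∨ (¬E ∨ ¬B)) → (D → A)) → ((B → E) ∨ (B ∨ C)))): β-rule — branch into ¬D, ¬(((D ∨ (¬E ∨ ¬B)) → (D → A)) → ((B → E) ∨ (B ∨ C)))  //  ¬¬D, (((D ∨ (¬E ∨ ¬B)) → (D → A)) → ((B → E) ∨ (B ∨ C))).
      branch 1.1 (add ¬D, ¬(((D ∨ (¬E ∨ ¬B)) → (D → A)) → ((B → E) ∨ (B ∨ C)))):
        ¬(((D ∨ (¬E ∨ ¬B)) → (D → A)) → ((B → E) ∨ (B ∨ C))): α-rule — add ((D ∨ (¬E ∨ ¬B)) → (D → A)), ¬((B → E) ∨ (B ∨ C)).
        ¬((B → E) ∨ (B ∨ C)): α-rule — add ¬(B → E), ¬(B ∨ C).
        ¬(B → E): α-rule — add B, ¬E.
        ¬(B ∨ C): α-rule — add ¬B, ¬C.
        × closes — contains both B and ¬B.
      branch 1.2 (add ¬¬D, (((D ∨ (¬E ∨ ¬B)) → (D → A)) → ((B → E) ∨ (B ∨ C)))):
        (((D ∨ (¬E ∨ ¬B)) → (D → A)) → ((B → E) ∨ (B ∨ C))): β-rule — branch into ¬((D ∨ (¬E ∨ ¬B)) → (D → A))  //  ((B → E) ∨ (B ∨ C)).
          branch 1.2.1 (add ¬((D ∨ (¬E ∨ ¬B)) → (D → A))):
            ¬((D ∨ (¬E ∨ ¬B)) → (D → A)): α-rule — add (D ∨ (¬E ∨ ¬B)), ¬(D → A).
            ¬(D → A): α-rule — add D, ¬A.
            (D ∨ (¬E ∨ ¬B)): β-rule — branch into D  //  (¬E ∨ ¬B).
              branch 1.2.1.1 (add D):
                ○ open, literals {A=F, D=T}.
              branch 1.2.1.2 (add (¬E ∨ ¬B)):
                (¬E ∨ ¬B): β-rule — branch into ¬E  //  ¬B.
                  branch 1.2.1.2.1 (add ¬E):
                    ○ open, literals {A=F, D=T, E=F}.
                  branch 1.2.1.2.2 (add ¬B):
                    ○ open, literals {A=F, B=F, D=T}.
          branch 1.2.2 (add ((B → E) ∨ (B ∨ C))):
            ((B → E) ∨ (B ∨ C)): β-rule — branch into (B → E)  //  (B ∨ C).
              branch 1.2.2.1 (add (B → E)):
                (B → E): β-rule — branch into ¬B  //  E.
                  branch 1.2.2.1.1 (add ¬B):
                    ○ open, literals {B=F, D=T}.
                  branch 1.2.2.1.2 (add E):
                    ○ open, literals {D=T, E=T}.
              branch 1.2.2.2 (add (B ∨ C)):
                (B ∨ C): β-rule — branch into B  //  C.
                  branch 1.2.2.2.1 (add B):
                    ○ open, literals {B=T, D=T}.
                  branch 1.2.2.2.2 (add C):
                    ○ open, literals {C=T, D=T}.
  branch 2 (add ¬A):
    ○ open, literals {A=F}.
1 branch closed, 8 open.
Each open branch fixes some atoms; the unmentioned ones are free. Counting distinct full assignments: branch {A=F, D=T} (B, C, E) contributes 8 new; branch {A=F, D=T, E=F} (B, C) contributes 0 new; branch {A=F, B=F, D=T} (C, E) contributes 0 new; branch {B=F, D=T} (A, C, E) contributes 4 new; branch {D=T, E=T} (A, B, C) contributes 2 new; branch {B=T, D=T} (A, C, E) contributes 2 new; branch {C=T, D=T} (A, B, E) contributes 0 new; branch {A=F} (B, C, D, E) contributes 8 new. Total: 24.

24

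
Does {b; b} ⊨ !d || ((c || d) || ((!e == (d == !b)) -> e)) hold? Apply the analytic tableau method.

Yes

Initial set: {T b; T b; F (!d || ((c || d) || ((!e == (d == !b)) -> e)))}.
F (!d || ((c || d) || ((!e == (d == !b)) -> e))): α-rule — add F !d, F ((c || d) || ((!e == (d == !b)) -> e)).
F ((c || d) || ((!e == (d == !b)) -> e)): α-rule — add F (c || d), F ((!e == (d == !b)) -> e).
F (c || d): α-rule — add F c, F d.
× closes — contains both d and !d.
All 1 branch closes.
Every branch closed, so the premises entail the conclusion.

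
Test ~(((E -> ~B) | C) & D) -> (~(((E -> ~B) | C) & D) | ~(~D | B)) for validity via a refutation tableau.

Valid

Assume the negation and expand:
Initial set: {~(~(((E -> ~B) | C) & D) -> (~(((E -> ~B) | C) & D) | ~(~D | B)))}.
~(~(((E -> ~B) | C) & D) -> (~(((E -> ~B) | C) & D) | ~(~D | B))): α-rule — add ~(((E -> ~B) | C) & D), ~(~(((E -> ~B) | C) & D) | ~(~D | B)).
~(~(((E -> ~B) | C) & D) | ~(~D | B)): α-rule — add ~~(((E -> ~B) | C) & D), ~~(~D | B).
~~(((E -> ~B) | C) & D): α-rule — add ((E -> ~B) | C), D.
~(((E -> ~B) | C) & D): β-rule — branch into ~((E -> ~B) | C)  //  ~D.
  branch 1 (add ~((E -> ~B) | C)):
    ~((E -> ~B) | C): α-rule — add ~(E -> ~B), ~C.
    ~(E -> ~B): α-rule — add E, ~~B.
    ~~(~D | B): β-rule — branch into ~D  //  B.
      branch 1.1 (add ~D):
        × closes — contains both D and ~D.
      branch 1.2 (add B):
        ((E -> ~B) | C): β-rule — branch into (E -> ~B)  //  C.
          branch 1.2.1 (add (E -> ~B)):
            (E -> ~B): β-rule — branch into ~E  //  ~B.
              branch 1.2.1.1 (add ~E):
                × closes — contains both E and ~E.
              branch 1.2.1.2 (add ~B):
                × closes — contains both B and ~B.
          branch 1.2.2 (add C):
            × closes — contains both C and ~C.
  branch 2 (add ~D):
    × closes — contains both D and ~D.
All 5 branches close.
Every branch closed, so the negation is unsatisfiable and the formula is valid.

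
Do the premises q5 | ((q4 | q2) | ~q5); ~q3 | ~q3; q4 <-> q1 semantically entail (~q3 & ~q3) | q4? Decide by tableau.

Yes

Initial set: {(q5 | ((q4 | q2) | ~q5)); (~q3 | ~q3); (q4 <-> q1); ~((~q3 & ~q3) | q4)}.
~((~q3 & ~q3) | q4): α-rule — add ~(~q3 & ~q3), ~q4.
(q5 | ((q4 | q2) | ~q5)): β-rule — branch into q5  //  ((q4 | q2) | ~q5).
  branch 1 (add q5):
    (~q3 | ~q3): β-rule — branch into ~q3  //  ~q3.
      branch 1.1 (add ~q3):
        (q4 <-> q1): β-rule — branch into q4, q1  //  ~q4, ~q1.
          branch 1.1.1 (add q4, q1):
            × closes — contains both q4 and ~q4.
          branch 1.1.2 (add ~q4, ~q1):
            ~(~q3 & ~q3): β-rule — branch into ~~q3  //  ~~q3.
              branch 1.1.2.1 (add ~~q3):
                × closes — contains both q3 and ~q3.
              branch 1.1.2.2 (add ~~q3):
                × closes — contains both q3 and ~q3.
      branch 1.2 (add ~q3):
        (q4 <-> q1): β-rule — branch into q4, q1  //  ~q4, ~q1.
          branch 1.2.1 (add q4, q1):
            × closes — contains both q4 and ~q4.
          branch 1.2.2 (add ~q4, ~q1):
            ~(~q3 & ~q3): β-rule — branch into ~~q3  //  ~~q3.
              branch 1.2.2.1 (add ~~q3):
                × closes — contains both q3 and ~q3.
              branch 1.2.2.2 (add ~~q3):
                × closes — contains both q3 and ~q3.
  branch 2 (add ((q4 | q2) | ~q5)):
    (~q3 | ~q3): β-rule — branch into ~q3  //  ~q3.
      branch 2.1 (add ~q3):
        (q4 <-> q1): β-rule — branch into q4, q1  //  ~q4, ~q1.
          branch 2.1.1 (add q4, q1):
            × closes — contains both q4 and ~q4.
          branch 2.1.2 (add ~q4, ~q1):
            ~(~q3 & ~q3): β-rule — branch into ~~q3  //  ~~q3.
              branch 2.1.2.1 (add ~~q3):
                × closes — contains both q3 and ~q3.
              branch 2.1.2.2 (add ~~q3):
                × closes — contains both q3 and ~q3.
      branch 2.2 (add ~q3):
        (q4 <-> q1): β-rule — branch into q4, q1  //  ~q4, ~q1.
          branch 2.2.1 (add q4, q1):
            × closes — contains both q4 and ~q4.
          branch 2.2.2 (add ~q4, ~q1):
            ~(~q3 & ~q3): β-rule — branch into ~~q3  //  ~~q3.
              branch 2.2.2.1 (add ~~q3):
                × closes — contains both q3 and ~q3.
              branch 2.2.2.2 (add ~~q3):
                × closes — contains both q3 and ~q3.
All 12 branches close.
Every branch closed, so the premises entail the conclusion.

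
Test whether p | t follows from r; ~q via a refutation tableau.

No

Initial set: {r; ~q; ~(p | t)}.
~(p | t): α-rule — add ~p, ~t.
○ open, literals {p=0, q=0, r=1, t=0}.
0 branches closed, 1 open.
An open branch gives a countermodel: p=0, q=0, r=1, t=0 (unmentioned atoms arbitrary); the premises hold there but the conclusion fails.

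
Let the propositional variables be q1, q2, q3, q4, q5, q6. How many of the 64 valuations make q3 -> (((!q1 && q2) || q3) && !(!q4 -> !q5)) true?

Initial set: {(q3 -> (((!q1 && q2) || q3) && !(!q4 -> !q5)))}.
(q3 -> (((!q1 && q2) || q3) && !(!q4 -> !q5))): β-rule — branch into !q3  //  (((!q1 && q2) || q3) && !(!q4 -> !q5)).
  branch 1 (add !q3):
    ○ open, literals {q3=0}.
  branch 2 (add (((!q1 && q2) || q3) && !(!q4 -> !q5))):
    (((!q1 && q2) || q3) && !(!q4 -> !q5)): α-rule — add ((!q1 && q2) || q3), !(!q4 -> !q5).
    !(!q4 -> !q5): α-rule — add !q4, !!q5.
    ((!q1 && q2) || q3): β-rule — branch into (!q1 && q2)  //  q3.
      branch 2.1 (add (!q1 && q2)):
        (!q1 && q2): α-rule — add !q1, q2.
        ○ open, literals {q1=0, q2=1, q4=0, q5=1}.
      branch 2.2 (add q3):
        ○ open, literals {q3=1, q4=0, q5=1}.
0 branches closed, 3 open.
Each open branch fixes some atoms; the unmentioned ones are free. Counting distinct full assignments: branch {q3=0} (q1, q2, q4, q5, q6) contributes 32 new; branch {q1=0, q2=1, q4=0, q5=1} (q3, q6) contributes 2 new; branch {q3=1, q4=0, q5=1} (q1, q2, q6) contributes 6 new. Total: 40.

40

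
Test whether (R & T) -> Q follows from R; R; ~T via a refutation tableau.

Initial set: {T R; T R; T ~T; F ((R & T) -> Q)}.
F ((R & T) -> Q): α-rule — add T (R & T), F Q.
T (R & T): α-rule — add T R, T T.
× closes — contains both T and ~T.
All 1 branch closes.
Every branch closed, so the premises entail the conclusion.

Yes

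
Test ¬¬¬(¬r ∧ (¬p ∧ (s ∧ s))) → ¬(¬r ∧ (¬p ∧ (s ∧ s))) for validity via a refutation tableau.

Valid

Assume the negation and expand:
Initial set: {¬(¬¬¬(¬r ∧ (¬p ∧ (s ∧ s))) → ¬(¬r ∧ (¬p ∧ (s ∧ s))))}.
¬(¬¬¬(¬r ∧ (¬p ∧ (s ∧ s))) → ¬(¬r ∧ (¬p ∧ (s ∧ s)))): α-rule — add ¬¬¬(¬r ∧ (¬p ∧ (s ∧ s))), ¬¬(¬r ∧ (¬p ∧ (s ∧ s))).
¬¬¬(¬r ∧ (¬p ∧ (s ∧ s))): drop double negation, giving ¬(¬r ∧ (¬p ∧ (s ∧ s))).
¬¬(¬r ∧ (¬p ∧ (s ∧ s))): α-rule — add ¬r, (¬p ∧ (s ∧ s)).
(¬p ∧ (s ∧ s)): α-rule — add ¬p, (s ∧ s).
(s ∧ s): α-rule — add s, s.
¬(¬r ∧ (¬p ∧ (s ∧ s))): β-rule — branch into ¬¬r  //  ¬(¬p ∧ (s ∧ s)).
  branch 1 (add ¬¬r):
    × closes — contains both r and ¬r.
  branch 2 (add ¬(¬p ∧ (s ∧ s))):
    ¬(¬p ∧ (s ∧ s)): β-rule — branch into ¬¬p  //  ¬(s ∧ s).
      branch 2.1 (add ¬¬p):
        × closes — contains both p and ¬p.
      branch 2.2 (add ¬(s ∧ s)):
        ¬(s ∧ s): β-rule — branch into ¬s  //  ¬s.
          branch 2.2.1 (add ¬s):
            × closes — contains both s and ¬s.
          branch 2.2.2 (add ¬s):
            × closes — contains both s and ¬s.
All 4 branches close.
Every branch closed, so the negation is unsatisfiable and the formula is valid.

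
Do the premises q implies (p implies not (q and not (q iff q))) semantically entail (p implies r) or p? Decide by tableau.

Yes

Initial set: {(q implies (p implies not (q and not (q iff q)))); not ((p implies r) or p)}.
not ((p implies r) or p): α-rule — add not (p implies r), not p.
not (p implies r): α-rule — add p, not r.
× closes — contains both p and not p.
All 1 branch closes.
Every branch closed, so the premises entail the conclusion.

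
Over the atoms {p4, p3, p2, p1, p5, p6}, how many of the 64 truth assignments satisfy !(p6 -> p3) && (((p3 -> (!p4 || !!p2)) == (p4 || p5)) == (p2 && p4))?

8

Initial set: {(!(p6 -> p3) && (((p3 -> (!p4 || !!p2)) == (p4 || p5)) == (p2 && p4)))}.
(!(p6 -> p3) && (((p3 -> (!p4 || !!p2)) == (p4 || p5)) == (p2 && p4))): α-rule — add !(p6 -> p3), (((p3 -> (!p4 || !!p2)) == (p4 || p5)) == (p2 && p4)).
!(p6 -> p3): α-rule — add p6, !p3.
(((p3 -> (!p4 || !!p2)) == (p4 || p5)) == (p2 && p4)): β-rule — branch into ((p3 -> (!p4 || !!p2)) == (p4 || p5)), (p2 && p4)  //  !((p3 -> (!p4 || !!p2)) == (p4 || p5)), !(p2 && p4).
  branch 1 (add ((p3 -> (!p4 || !!p2)) == (p4 || p5)), (p2 && p4)):
    (p2 && p4): α-rule — add p2, p4.
    ((p3 -> (!p4 || !!p2)) == (p4 || p5)): β-rule — branch into (p3 -> (!p4 || !!p2)), (p4 || p5)  //  !(p3 -> (!p4 || !!p2)), !(p4 || p5).
      branch 1.1 (add (p3 -> (!p4 || !!p2)), (p4 || p5)):
        (p3 -> (!p4 || !!p2)): β-rule — branch into !p3  //  (!p4 || !!p2).
          branch 1.1.1 (add !p3):
            (p4 || p5): β-rule — branch into p4  //  p5.
              branch 1.1.1.1 (add p4):
                ○ open, literals {p2=1, p3=0, p4=1, p6=1}.
              branch 1.1.1.2 (add p5):
                ○ open, literals {p2=1, p3=0, p4=1, p5=1, p6=1}.
          branch 1.1.2 (add (!p4 || !!p2)):
            (p4 || p5): β-rule — branch into p4  //  p5.
              branch 1.1.2.1 (add p4):
                (!p4 || !!p2): β-rule — branch into !p4  //  !!p2.
                  branch 1.1.2.1.1 (add !p4):
                    × closes — contains both p4 and !p4.
                  branch 1.1.2.1.2 (add !!p2):
                    !!p2: drop double negation, giving p2.
                    ○ open, literals {p2=1, p3=0, p4=1, p6=1}.
              branch 1.1.2.2 (add p5):
                (!p4 || !!p2): β-rule — branch into !p4  //  !!p2.
                  branch 1.1.2.2.1 (add !p4):
                    × closes — contains both p4 and !p4.
                  branch 1.1.2.2.2 (add !!p2):
                    !!p2: drop double negation, giving p2.
                    ○ open, literals {p2=1, p3=0, p4=1, p5=1, p6=1}.
      branch 1.2 (add !(p3 -> (!p4 || !!p2)), !(p4 || p5)):
        !(p3 -> (!p4 || !!p2)): α-rule — add p3, !(!p4 || !!p2).
        × closes — contains both p3 and !p3.
  branch 2 (add !((p3 -> (!p4 || !!p2)) == (p4 || p5)), !(p2 && p4)):
    !((p3 -> (!p4 || !!p2)) == (p4 || p5)): β-rule — branch into (p3 -> (!p4 || !!p2)), !(p4 || p5)  //  !(p3 -> (!p4 || !!p2)), (p4 || p5).
      branch 2.1 (add (p3 -> (!p4 || !!p2)), !(p4 || p5)):
        !(p4 || p5): α-rule — add !p4, !p5.
        !(p2 && p4): β-rule — branch into !p2  //  !p4.
          branch 2.1.1 (add !p2):
            (p3 -> (!p4 || !!p2)): β-rule — branch into !p3  //  (!p4 || !!p2).
              branch 2.1.1.1 (add !p3):
                ○ open, literals {p2=0, p3=0, p4=0, p5=0, p6=1}.
              branch 2.1.1.2 (add (!p4 || !!p2)):
                (!p4 || !!p2): β-rule — branch into !p4  //  !!p2.
                  branch 2.1.1.2.1 (add !p4):
                    ○ open, literals {p2=0, p3=0, p4=0, p5=0, p6=1}.
                  branch 2.1.1.2.2 (add !!p2):
                    !!p2: drop double negation, giving p2.
                    × closes — contains both p2 and !p2.
          branch 2.1.2 (add !p4):
            (p3 -> (!p4 || !!p2)): β-rule — branch into !p3  //  (!p4 || !!p2).
              branch 2.1.2.1 (add !p3):
                ○ open, literals {p3=0, p4=0, p5=0, p6=1}.
              branch 2.1.2.2 (add (!p4 || !!p2)):
                (!p4 || !!p2): β-rule — branch into !p4  //  !!p2.
                  branch 2.1.2.2.1 (add !p4):
                    ○ open, literals {p3=0, p4=0, p5=0, p6=1}.
                  branch 2.1.2.2.2 (add !!p2):
                    !!p2: drop double negation, giving p2.
                    ○ open, literals {p2=1, p3=0, p4=0, p5=0, p6=1}.
      branch 2.2 (add !(p3 -> (!p4 || !!p2)), (p4 || p5)):
        !(p3 -> (!p4 || !!p2)): α-rule — add p3, !(!p4 || !!p2).
        × closes — contains both p3 and !p3.
5 branches closed, 9 open.
Each open branch fixes some atoms; the unmentioned ones are free. Counting distinct full assignments: branch {p2=1, p3=0, p4=1, p6=1} (p1, p5) contributes 4 new; branch {p2=1, p3=0, p4=1, p5=1, p6=1} (p1) contributes 0 new; branch {p2=1, p3=0, p4=1, p6=1} (p1, p5) contributes 0 new; branch {p2=1, p3=0, p4=1, p5=1, p6=1} (p1) contributes 0 new; branch {p2=0, p3=0, p4=0, p5=0, p6=1} (p1) contributes 2 new; branch {p2=0, p3=0, p4=0, p5=0, p6=1} (p1) contributes 0 new; branch {p3=0, p4=0, p5=0, p6=1} (p2, p1) contributes 2 new; branch {p3=0, p4=0, p5=0, p6=1} (p2, p1) contributes 0 new; branch {p2=1, p3=0, p4=0, p5=0, p6=1} (p1) contributes 0 new. Total: 8.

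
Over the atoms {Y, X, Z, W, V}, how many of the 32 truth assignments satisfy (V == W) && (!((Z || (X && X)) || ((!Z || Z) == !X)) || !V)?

8

Initial set: {((V == W) && (!((Z || (X && X)) || ((!Z || Z) == !X)) || !V))}.
((V == W) && (!((Z || (X && X)) || ((!Z || Z) == !X)) || !V)): α-rule — add (V == W), (!((Z || (X && X)) || ((!Z || Z) == !X)) || !V).
(V == W): β-rule — branch into V, W  //  !V, !W.
  branch 1 (add V, W):
    (!((Z || (X && X)) || ((!Z || Z) == !X)) || !V): β-rule — branch into !((Z || (X && X)) || ((!Z || Z) == !X))  //  !V.
      branch 1.1 (add !((Z || (X && X)) || ((!Z || Z) == !X))):
        !((Z || (X && X)) || ((!Z || Z) == !X)): α-rule — add !(Z || (X && X)), !((!Z || Z) == !X).
        !(Z || (X && X)): α-rule — add !Z, !(X && X).
        !((!Z || Z) == !X): β-rule — branch into (!Z || Z), !!X  //  !(!Z || Z), !X.
          branch 1.1.1 (add (!Z || Z), !!X):
            !(X && X): β-rule — branch into !X  //  !X.
              branch 1.1.1.1 (add !X):
                × closes — contains both X and !X.
              branch 1.1.1.2 (add !X):
                × closes — contains both X and !X.
          branch 1.1.2 (add !(!Z || Z), !X):
            !(!Z || Z): α-rule — add !!Z, !Z.
            × closes — contains both Z and !Z.
      branch 1.2 (add !V):
        × closes — contains both V and !V.
  branch 2 (add !V, !W):
    (!((Z || (X && X)) || ((!Z || Z) == !X)) || !V): β-rule — branch into !((Z || (X && X)) || ((!Z || Z) == !X))  //  !V.
      branch 2.1 (add !((Z || (X && X)) || ((!Z || Z) == !X))):
        !((Z || (X && X)) || ((!Z || Z) == !X)): α-rule — add !(Z || (X && X)), !((!Z || Z) == !X).
        !(Z || (X && X)): α-rule — add !Z, !(X && X).
        !((!Z || Z) == !X): β-rule — branch into (!Z || Z), !!X  //  !(!Z || Z), !X.
          branch 2.1.1 (add (!Z || Z), !!X):
            !(X && X): β-rule — branch into !X  //  !X.
              branch 2.1.1.1 (add !X):
                × closes — contains both X and !X.
              branch 2.1.1.2 (add !X):
                × closes — contains both X and !X.
          branch 2.1.2 (add !(!Z || Z), !X):
            !(!Z || Z): α-rule — add !!Z, !Z.
            × closes — contains both Z and !Z.
      branch 2.2 (add !V):
        ○ open, literals {V=F, W=F}.
7 branches closed, 1 open.
Each open branch fixes some atoms; the unmentioned ones are free. Counting distinct full assignments: branch {V=F, W=F} (Y, X, Z) contributes 8 new. Total: 8.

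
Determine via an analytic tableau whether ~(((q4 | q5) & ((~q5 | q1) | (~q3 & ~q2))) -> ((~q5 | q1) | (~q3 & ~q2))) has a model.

Unsatisfiable

Initial set: {~(((q4 | q5) & ((~q5 | q1) | (~q3 & ~q2))) -> ((~q5 | q1) | (~q3 & ~q2)))}.
~(((q4 | q5) & ((~q5 | q1) | (~q3 & ~q2))) -> ((~q5 | q1) | (~q3 & ~q2))): α-rule — add ((q4 | q5) & ((~q5 | q1) | (~q3 & ~q2))), ~((~q5 | q1) | (~q3 & ~q2)).
((q4 | q5) & ((~q5 | q1) | (~q3 & ~q2))): α-rule — add (q4 | q5), ((~q5 | q1) | (~q3 & ~q2)).
~((~q5 | q1) | (~q3 & ~q2)): α-rule — add ~(~q5 | q1), ~(~q3 & ~q2).
~(~q5 | q1): α-rule — add ~~q5, ~q1.
(q4 | q5): β-rule — branch into q4  //  q5.
  branch 1 (add q4):
    ((~q5 | q1) | (~q3 & ~q2)): β-rule — branch into (~q5 | q1)  //  (~q3 & ~q2).
      branch 1.1 (add (~q5 | q1)):
        ~(~q3 & ~q2): β-rule — branch into ~~q3  //  ~~q2.
          branch 1.1.1 (add ~~q3):
            (~q5 | q1): β-rule — branch into ~q5  //  q1.
              branch 1.1.1.1 (add ~q5):
                × closes — contains both q5 and ~q5.
              branch 1.1.1.2 (add q1):
                × closes — contains both q1 and ~q1.
          branch 1.1.2 (add ~~q2):
            (~q5 | q1): β-rule — branch into ~q5  //  q1.
              branch 1.1.2.1 (add ~q5):
                × closes — contains both q5 and ~q5.
              branch 1.1.2.2 (add q1):
                × closes — contains both q1 and ~q1.
      branch 1.2 (add (~q3 & ~q2)):
        (~q3 & ~q2): α-rule — add ~q3, ~q2.
        ~(~q3 & ~q2): β-rule — branch into ~~q3  //  ~~q2.
          branch 1.2.1 (add ~~q3):
            × closes — contains both q3 and ~q3.
          branch 1.2.2 (add ~~q2):
            × closes — contains both q2 and ~q2.
  branch 2 (add q5):
    ((~q5 | q1) | (~q3 & ~q2)): β-rule — branch into (~q5 | q1)  //  (~q3 & ~q2).
      branch 2.1 (add (~q5 | q1)):
        ~(~q3 & ~q2): β-rule — branch into ~~q3  //  ~~q2.
          branch 2.1.1 (add ~~q3):
            (~q5 | q1): β-rule — branch into ~q5  //  q1.
              branch 2.1.1.1 (add ~q5):
                × closes — contains both q5 and ~q5.
              branch 2.1.1.2 (add q1):
                × closes — contains both q1 and ~q1.
          branch 2.1.2 (add ~~q2):
            (~q5 | q1): β-rule — branch into ~q5  //  q1.
              branch 2.1.2.1 (add ~q5):
                × closes — contains both q5 and ~q5.
              branch 2.1.2.2 (add q1):
                × closes — contains both q1 and ~q1.
      branch 2.2 (add (~q3 & ~q2)):
        (~q3 & ~q2): α-rule — add ~q3, ~q2.
        ~(~q3 & ~q2): β-rule — branch into ~~q3  //  ~~q2.
          branch 2.2.1 (add ~~q3):
            × closes — contains both q3 and ~q3.
          branch 2.2.2 (add ~~q2):
            × closes — contains both q2 and ~q2.
All 12 branches close.
Every branch closed; the formula is unsatisfiable.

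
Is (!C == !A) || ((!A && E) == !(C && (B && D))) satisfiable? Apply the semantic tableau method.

Satisfiable

Initial set: {((!C == !A) || ((!A && E) == !(C && (B && D))))}.
((!C == !A) || ((!A && E) == !(C && (B && D)))): β-rule — branch into (!C == !A)  //  ((!A && E) == !(C && (B && D))).
  branch 1 (add (!C == !A)):
    (!C == !A): β-rule — branch into !C, !A  //  !!C, !!A.
      branch 1.1 (add !C, !A):
        ○ open, literals {A=0, C=0}.
      branch 1.2 (add !!C, !!A):
        ○ open, literals {A=1, C=1}.
  branch 2 (add ((!A && E) == !(C && (B && D)))):
    ((!A && E) == !(C && (B && D))): β-rule — branch into (!A && E), !(C && (B && D))  //  !(!A && E), !!(C && (B && D)).
      branch 2.1 (add (!A && E), !(C && (B && D))):
        (!A && E): α-rule — add !A, E.
        !(C && (B && D)): β-rule — branch into !C  //  !(B && D).
          branch 2.1.1 (add !C):
            ○ open, literals {A=0, C=0, E=1}.
          branch 2.1.2 (add !(B && D)):
            !(B && D): β-rule — branch into !B  //  !D.
              branch 2.1.2.1 (add !B):
                ○ open, literals {A=0, B=0, E=1}.
              branch 2.1.2.2 (add !D):
                ○ open, literals {A=0, D=0, E=1}.
      branch 2.2 (add !(!A && E), !!(C && (B && D))):
        !!(C && (B && D)): α-rule — add C, (B && D).
        (B && D): α-rule — add B, D.
        !(!A && E): β-rule — branch into !!A  //  !E.
          branch 2.2.1 (add !!A):
            ○ open, literals {A=1, B=1, C=1, D=1}.
          branch 2.2.2 (add !E):
            ○ open, literals {B=1, C=1, D=1, E=0}.
0 branches closed, 7 open.
An open branch gives a satisfying assignment: A=0, C=0.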